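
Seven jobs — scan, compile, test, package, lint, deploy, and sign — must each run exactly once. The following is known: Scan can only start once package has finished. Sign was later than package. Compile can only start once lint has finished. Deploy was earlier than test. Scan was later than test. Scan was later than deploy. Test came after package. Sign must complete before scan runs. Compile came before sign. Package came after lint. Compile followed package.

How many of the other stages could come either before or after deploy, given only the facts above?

4

Forced after deploy: scan and test.
That leaves compile, lint, package, and sign with no forced order relative to deploy — 4.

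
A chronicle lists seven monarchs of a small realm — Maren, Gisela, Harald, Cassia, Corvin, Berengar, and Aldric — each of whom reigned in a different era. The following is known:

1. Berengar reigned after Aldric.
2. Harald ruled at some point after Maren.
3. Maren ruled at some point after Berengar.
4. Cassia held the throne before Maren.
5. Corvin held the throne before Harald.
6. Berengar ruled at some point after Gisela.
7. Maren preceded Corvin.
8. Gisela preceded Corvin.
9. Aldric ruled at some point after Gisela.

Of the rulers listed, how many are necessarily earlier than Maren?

4

Directly stated before Maren: Berengar and Cassia.
Aldric reaches Maren via Aldric → Berengar → Maren.
Gisela reaches Maren via Gisela → Berengar → Maren.
That's Aldric, Berengar, Cassia, and Gisela — 4 in all.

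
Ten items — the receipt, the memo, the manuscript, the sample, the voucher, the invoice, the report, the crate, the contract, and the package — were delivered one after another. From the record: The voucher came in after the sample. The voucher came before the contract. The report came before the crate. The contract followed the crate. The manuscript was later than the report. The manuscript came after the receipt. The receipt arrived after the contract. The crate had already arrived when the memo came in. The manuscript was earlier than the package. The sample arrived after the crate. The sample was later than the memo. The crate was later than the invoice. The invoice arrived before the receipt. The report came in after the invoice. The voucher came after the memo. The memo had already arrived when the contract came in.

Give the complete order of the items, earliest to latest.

the invoice, the report, the crate, the memo, the sample, the voucher, the contract, the receipt, the manuscript, the package

The constraints fix every adjacent pair, so only one ordering works:
the invoice → the report → the crate → the memo → the sample → the voucher → the contract → the receipt → the manuscript → the package.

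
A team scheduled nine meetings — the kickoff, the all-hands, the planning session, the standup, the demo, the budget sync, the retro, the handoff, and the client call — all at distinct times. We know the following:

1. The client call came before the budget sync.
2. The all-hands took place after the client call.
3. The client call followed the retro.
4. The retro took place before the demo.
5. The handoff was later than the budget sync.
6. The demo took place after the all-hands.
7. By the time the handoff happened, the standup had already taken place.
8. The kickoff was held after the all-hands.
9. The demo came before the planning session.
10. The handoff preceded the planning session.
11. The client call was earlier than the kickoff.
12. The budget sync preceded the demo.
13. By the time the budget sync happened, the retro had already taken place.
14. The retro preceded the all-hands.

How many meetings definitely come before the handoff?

Directly stated before the handoff: the budget sync and the standup.
The client call reaches the handoff via the client call → the budget sync → the handoff.
The retro reaches the handoff via the retro → the budget sync → the handoff.
That's the budget sync, the client call, the retro, and the standup — 4 in all.

4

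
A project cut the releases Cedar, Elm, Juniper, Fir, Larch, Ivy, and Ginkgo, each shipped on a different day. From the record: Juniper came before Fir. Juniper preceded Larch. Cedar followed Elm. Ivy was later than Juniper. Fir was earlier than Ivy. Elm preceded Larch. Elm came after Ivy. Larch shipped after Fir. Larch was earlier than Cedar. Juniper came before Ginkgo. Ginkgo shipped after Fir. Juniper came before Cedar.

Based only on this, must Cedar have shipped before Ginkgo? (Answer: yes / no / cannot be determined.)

cannot be determined

No chain of stated constraints runs from Cedar to Ginkgo, and none runs from Ginkgo to Cedar either.
So the relative order of Cedar and Ginkgo is not fixed by the given facts.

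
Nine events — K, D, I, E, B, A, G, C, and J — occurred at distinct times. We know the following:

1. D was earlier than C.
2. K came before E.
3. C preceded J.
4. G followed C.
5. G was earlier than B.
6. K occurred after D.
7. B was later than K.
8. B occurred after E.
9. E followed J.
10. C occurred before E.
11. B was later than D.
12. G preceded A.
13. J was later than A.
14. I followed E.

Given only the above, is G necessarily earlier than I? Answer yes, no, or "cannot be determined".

Chain the constraints: G → A → J → E → I. Each link is directly stated, so G comes before I.

yes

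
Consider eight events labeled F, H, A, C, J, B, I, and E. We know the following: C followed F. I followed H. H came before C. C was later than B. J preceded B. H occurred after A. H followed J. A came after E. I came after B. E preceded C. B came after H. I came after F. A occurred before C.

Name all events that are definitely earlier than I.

A, B, E, F, H, J

Directly stated before I: B, F, and H.
A reaches I via A → H → I.
E reaches I via E → A → H → I.
J reaches I via J → B → I.
No chain forces C ahead of I.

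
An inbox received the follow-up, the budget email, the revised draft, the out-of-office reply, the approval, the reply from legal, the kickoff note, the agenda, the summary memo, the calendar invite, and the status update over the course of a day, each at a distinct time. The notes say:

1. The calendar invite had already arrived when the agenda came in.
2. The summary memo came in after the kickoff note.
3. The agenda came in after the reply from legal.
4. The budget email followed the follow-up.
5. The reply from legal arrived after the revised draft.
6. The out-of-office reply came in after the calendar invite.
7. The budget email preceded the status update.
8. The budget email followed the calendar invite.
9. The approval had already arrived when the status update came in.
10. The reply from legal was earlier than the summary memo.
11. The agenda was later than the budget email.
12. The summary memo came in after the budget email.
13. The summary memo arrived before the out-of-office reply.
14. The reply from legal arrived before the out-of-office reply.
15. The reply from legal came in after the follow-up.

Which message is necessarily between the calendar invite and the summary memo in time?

the budget email

Tracing the constraints gives the calendar invite → the budget email → the summary memo, so the budget email sits after the calendar invite and before the summary memo.
No other message is forced both after the calendar invite and before the summary memo.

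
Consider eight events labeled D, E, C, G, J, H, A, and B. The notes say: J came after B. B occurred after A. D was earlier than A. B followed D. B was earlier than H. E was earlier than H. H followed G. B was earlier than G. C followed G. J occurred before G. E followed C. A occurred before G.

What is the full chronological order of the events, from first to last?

The constraints fix every adjacent pair, so only one ordering works:
D → A → B → J → G → C → E → H.

D, A, B, J, G, C, E, H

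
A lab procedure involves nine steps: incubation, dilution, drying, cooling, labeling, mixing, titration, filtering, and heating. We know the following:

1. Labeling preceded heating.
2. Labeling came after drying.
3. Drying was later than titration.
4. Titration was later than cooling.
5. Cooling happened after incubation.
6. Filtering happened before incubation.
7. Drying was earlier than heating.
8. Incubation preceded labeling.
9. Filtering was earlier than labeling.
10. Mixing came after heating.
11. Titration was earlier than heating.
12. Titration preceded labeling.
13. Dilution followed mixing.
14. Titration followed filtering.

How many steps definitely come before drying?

Directly stated before drying: titration.
Cooling reaches drying via cooling → titration → drying.
Filtering reaches drying via filtering → titration → drying.
Incubation reaches drying via incubation → cooling → titration → drying.
No chain forces mixing (or any of the others) ahead of drying.
That's cooling, filtering, incubation, and titration — 4 in all.

4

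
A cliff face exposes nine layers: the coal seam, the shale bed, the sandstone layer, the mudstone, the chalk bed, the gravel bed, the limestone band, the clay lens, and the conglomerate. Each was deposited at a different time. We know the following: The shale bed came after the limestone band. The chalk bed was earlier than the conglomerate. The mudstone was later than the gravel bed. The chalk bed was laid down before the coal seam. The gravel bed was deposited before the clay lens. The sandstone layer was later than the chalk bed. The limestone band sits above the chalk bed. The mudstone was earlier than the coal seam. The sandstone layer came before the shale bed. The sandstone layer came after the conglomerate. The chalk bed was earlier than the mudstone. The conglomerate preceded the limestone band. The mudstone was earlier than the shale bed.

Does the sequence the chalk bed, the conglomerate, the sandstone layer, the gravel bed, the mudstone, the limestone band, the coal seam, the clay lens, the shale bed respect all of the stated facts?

Check each stated constraint against the proposed order — e.g. the chalk bed is ahead of the coal seam; the sandstone layer is ahead of the shale bed. Every pair is in the required order; nothing is violated.

yes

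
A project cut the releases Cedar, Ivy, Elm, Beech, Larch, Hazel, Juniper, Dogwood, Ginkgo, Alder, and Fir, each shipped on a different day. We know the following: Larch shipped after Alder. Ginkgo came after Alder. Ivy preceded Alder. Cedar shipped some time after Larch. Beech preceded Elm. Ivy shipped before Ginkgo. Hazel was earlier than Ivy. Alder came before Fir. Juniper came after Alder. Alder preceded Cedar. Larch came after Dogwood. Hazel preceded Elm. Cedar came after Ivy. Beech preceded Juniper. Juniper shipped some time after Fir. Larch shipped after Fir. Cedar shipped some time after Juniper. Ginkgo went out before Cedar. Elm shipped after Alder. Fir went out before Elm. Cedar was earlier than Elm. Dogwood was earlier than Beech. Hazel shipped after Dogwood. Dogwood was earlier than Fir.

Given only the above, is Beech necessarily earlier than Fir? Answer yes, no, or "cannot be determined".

cannot be determined

No chain of stated constraints runs from Beech to Fir, and none runs from Fir to Beech either.
So the relative order of Beech and Fir is not fixed by the given facts.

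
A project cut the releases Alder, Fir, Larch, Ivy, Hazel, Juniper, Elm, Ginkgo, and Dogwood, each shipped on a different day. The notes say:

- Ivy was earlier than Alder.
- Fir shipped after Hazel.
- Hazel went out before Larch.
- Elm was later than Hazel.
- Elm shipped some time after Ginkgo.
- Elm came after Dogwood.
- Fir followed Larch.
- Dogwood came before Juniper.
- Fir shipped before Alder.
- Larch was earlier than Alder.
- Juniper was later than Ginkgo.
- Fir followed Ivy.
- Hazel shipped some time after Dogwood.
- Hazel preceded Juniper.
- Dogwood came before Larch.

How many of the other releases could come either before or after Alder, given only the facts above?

3

Forced before Alder: Dogwood, Fir, Hazel, Ivy, and Larch.
That leaves Elm, Ginkgo, and Juniper with no forced order relative to Alder — 3.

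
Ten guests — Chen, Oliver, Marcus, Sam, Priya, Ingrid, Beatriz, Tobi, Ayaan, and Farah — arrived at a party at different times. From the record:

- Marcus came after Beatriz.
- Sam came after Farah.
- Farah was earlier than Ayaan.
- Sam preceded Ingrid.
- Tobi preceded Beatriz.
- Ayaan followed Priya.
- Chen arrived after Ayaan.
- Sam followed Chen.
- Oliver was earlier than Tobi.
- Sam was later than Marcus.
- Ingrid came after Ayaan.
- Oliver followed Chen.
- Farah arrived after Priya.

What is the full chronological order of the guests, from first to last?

Priya, Farah, Ayaan, Chen, Oliver, Tobi, Beatriz, Marcus, Sam, Ingrid

The constraints fix every adjacent pair, so only one ordering works:
Priya → Farah → Ayaan → Chen → Oliver → Tobi → Beatriz → Marcus → Sam → Ingrid.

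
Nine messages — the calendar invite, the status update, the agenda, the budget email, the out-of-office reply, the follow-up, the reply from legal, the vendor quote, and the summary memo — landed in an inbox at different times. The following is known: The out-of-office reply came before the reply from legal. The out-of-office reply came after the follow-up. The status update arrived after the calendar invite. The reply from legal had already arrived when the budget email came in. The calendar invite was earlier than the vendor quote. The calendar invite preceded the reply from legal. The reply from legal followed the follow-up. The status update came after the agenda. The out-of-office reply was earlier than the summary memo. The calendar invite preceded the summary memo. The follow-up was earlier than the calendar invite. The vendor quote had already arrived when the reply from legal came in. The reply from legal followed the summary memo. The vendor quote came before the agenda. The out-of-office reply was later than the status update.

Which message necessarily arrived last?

Every other message has a chain of constraints placing it before the budget email, so the budget email is last.

the budget email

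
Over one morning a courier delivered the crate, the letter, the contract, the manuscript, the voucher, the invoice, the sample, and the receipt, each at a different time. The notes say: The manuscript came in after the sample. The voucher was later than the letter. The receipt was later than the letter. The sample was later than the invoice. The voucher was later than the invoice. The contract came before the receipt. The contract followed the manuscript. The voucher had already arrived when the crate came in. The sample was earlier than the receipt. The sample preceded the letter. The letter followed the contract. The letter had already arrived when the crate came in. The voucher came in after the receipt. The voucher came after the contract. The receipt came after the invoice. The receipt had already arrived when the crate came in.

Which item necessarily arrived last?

the crate

Every other item has a chain of constraints placing it before the crate, so the crate is last.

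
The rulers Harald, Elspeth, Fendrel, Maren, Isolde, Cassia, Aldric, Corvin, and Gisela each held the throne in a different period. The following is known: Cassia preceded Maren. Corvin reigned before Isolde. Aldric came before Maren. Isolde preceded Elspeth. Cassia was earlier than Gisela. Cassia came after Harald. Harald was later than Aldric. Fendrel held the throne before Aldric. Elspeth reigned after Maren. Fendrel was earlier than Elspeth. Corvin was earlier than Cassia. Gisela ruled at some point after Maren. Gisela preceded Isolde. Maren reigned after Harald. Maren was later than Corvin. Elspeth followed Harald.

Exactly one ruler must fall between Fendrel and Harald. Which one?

Tracing the constraints gives Fendrel → Aldric → Harald, so Aldric sits after Fendrel and before Harald.
No other ruler is forced both after Fendrel and before Harald.

Aldric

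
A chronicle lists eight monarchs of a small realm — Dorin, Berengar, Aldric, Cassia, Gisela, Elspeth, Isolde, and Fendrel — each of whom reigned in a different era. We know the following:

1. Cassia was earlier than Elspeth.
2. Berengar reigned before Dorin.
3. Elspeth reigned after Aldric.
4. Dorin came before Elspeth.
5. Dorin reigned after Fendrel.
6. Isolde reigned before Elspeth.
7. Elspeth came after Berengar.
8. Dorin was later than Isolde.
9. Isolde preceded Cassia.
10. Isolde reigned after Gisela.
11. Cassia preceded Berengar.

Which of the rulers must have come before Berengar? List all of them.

Directly stated before Berengar: Cassia.
Gisela reaches Berengar via Gisela → Isolde → Cassia → Berengar.
Isolde reaches Berengar via Isolde → Cassia → Berengar.

Cassia, Gisela, Isolde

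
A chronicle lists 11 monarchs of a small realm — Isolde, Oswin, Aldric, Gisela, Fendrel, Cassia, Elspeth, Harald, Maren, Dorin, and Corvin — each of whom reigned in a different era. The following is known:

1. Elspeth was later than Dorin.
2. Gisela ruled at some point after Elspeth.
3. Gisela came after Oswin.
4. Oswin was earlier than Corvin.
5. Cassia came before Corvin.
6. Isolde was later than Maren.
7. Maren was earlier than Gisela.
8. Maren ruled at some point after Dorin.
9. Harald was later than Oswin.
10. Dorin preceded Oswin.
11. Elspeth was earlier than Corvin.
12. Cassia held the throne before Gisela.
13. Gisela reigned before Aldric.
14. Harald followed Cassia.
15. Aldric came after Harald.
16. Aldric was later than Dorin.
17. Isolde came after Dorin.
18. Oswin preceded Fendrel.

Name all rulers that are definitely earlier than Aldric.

Cassia, Dorin, Elspeth, Gisela, Harald, Maren, Oswin

Directly stated before Aldric: Dorin, Gisela, and Harald.
Cassia reaches Aldric via Cassia → Harald → Aldric.
Elspeth reaches Aldric via Elspeth → Gisela → Aldric.
Maren reaches Aldric via Maren → Gisela → Aldric.
Likewise Oswin reaches Aldric by chaining the stated constraints.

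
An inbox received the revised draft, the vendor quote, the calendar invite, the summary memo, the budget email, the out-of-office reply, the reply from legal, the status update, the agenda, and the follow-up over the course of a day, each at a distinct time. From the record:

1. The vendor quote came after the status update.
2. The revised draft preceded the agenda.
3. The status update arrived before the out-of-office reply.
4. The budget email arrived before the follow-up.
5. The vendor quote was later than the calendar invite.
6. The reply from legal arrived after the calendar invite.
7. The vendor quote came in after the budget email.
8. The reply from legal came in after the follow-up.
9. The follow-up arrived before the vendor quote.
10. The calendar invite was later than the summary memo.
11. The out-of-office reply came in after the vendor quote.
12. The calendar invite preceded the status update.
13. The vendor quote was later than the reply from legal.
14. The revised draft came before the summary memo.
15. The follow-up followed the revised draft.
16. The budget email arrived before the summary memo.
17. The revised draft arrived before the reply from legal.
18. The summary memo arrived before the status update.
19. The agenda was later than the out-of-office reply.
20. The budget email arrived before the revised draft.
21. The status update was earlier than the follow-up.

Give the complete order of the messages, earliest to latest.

the budget email, the revised draft, the summary memo, the calendar invite, the status update, the follow-up, the reply from legal, the vendor quote, the out-of-office reply, the agenda

The constraints fix every adjacent pair, so only one ordering works:
the budget email → the revised draft → the summary memo → the calendar invite → the status update → the follow-up → the reply from legal → the vendor quote → the out-of-office reply → the agenda.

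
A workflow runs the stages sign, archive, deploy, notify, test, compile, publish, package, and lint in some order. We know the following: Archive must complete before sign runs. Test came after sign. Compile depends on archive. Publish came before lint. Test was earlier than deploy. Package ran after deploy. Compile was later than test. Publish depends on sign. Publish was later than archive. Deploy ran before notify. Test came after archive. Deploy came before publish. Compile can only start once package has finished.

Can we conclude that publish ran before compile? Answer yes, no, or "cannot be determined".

cannot be determined

No chain of stated constraints runs from publish to compile, and none runs from compile to publish either.
So the relative order of publish and compile is not fixed by the given facts.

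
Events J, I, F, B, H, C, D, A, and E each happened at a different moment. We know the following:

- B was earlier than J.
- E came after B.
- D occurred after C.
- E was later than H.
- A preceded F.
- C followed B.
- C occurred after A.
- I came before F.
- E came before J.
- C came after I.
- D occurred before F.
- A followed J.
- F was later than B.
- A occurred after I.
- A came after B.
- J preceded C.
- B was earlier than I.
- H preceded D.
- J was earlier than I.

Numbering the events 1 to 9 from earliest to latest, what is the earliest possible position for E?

3

B and H must both come before E — 2 forced predecessors.
Nothing else is forced ahead of E, so its earliest slot is position 2 + 1 = 3.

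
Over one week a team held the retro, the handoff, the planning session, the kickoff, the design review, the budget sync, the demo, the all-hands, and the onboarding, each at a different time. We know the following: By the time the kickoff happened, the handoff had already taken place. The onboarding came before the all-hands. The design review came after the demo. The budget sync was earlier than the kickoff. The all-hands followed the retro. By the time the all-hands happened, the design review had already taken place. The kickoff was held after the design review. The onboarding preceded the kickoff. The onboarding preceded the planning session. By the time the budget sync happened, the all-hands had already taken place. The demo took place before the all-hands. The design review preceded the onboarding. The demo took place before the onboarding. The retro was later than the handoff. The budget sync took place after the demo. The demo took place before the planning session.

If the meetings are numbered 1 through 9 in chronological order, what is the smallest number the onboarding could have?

The demo and the design review must both come before the onboarding — 2 forced predecessors.
Nothing else is forced ahead of the onboarding, so its earliest slot is position 2 + 1 = 3.

3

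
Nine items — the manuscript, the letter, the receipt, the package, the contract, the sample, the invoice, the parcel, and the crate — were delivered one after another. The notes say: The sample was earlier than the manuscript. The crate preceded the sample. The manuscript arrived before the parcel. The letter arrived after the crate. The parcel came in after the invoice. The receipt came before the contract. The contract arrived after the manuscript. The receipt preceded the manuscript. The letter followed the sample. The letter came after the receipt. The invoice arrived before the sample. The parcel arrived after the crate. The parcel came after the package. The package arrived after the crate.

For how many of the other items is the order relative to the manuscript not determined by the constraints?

Forced before the manuscript: the crate, the invoice, the receipt, and the sample; forced after the manuscript: the contract and the parcel.
That leaves the letter and the package with no forced order relative to the manuscript — 2.

2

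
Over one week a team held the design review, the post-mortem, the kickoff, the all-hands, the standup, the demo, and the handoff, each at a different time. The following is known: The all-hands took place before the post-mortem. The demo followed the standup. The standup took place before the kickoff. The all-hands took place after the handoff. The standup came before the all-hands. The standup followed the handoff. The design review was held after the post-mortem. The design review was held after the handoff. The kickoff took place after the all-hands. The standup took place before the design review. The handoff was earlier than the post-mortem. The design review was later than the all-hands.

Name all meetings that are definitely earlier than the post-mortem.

Directly stated before the post-mortem: the all-hands and the handoff.
The standup reaches the post-mortem via the standup → the all-hands → the post-mortem.
No chain forces the design review (or any of the others) ahead of the post-mortem.

the all-hands, the handoff, the standup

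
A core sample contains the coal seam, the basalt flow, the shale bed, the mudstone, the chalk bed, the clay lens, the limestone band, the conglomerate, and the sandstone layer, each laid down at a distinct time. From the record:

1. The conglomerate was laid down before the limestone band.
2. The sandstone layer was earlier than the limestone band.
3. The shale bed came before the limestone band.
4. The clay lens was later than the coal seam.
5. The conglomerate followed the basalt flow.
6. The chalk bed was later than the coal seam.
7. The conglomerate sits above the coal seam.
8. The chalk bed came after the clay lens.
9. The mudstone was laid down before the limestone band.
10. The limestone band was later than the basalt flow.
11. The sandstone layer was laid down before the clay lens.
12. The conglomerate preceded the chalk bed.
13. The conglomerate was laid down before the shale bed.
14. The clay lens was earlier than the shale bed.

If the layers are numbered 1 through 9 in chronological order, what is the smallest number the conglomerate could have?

3

The basalt flow and the coal seam must both come before the conglomerate — 2 forced predecessors.
Nothing else is forced ahead of the conglomerate, so its earliest slot is position 2 + 1 = 3.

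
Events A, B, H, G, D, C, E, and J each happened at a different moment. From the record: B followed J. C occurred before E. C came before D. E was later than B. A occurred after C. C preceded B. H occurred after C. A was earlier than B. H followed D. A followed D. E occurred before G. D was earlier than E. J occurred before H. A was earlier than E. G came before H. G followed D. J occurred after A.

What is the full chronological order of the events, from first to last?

The constraints fix every adjacent pair, so only one ordering works:
C → D → A → J → B → E → G → H.

C, D, A, J, B, E, G, H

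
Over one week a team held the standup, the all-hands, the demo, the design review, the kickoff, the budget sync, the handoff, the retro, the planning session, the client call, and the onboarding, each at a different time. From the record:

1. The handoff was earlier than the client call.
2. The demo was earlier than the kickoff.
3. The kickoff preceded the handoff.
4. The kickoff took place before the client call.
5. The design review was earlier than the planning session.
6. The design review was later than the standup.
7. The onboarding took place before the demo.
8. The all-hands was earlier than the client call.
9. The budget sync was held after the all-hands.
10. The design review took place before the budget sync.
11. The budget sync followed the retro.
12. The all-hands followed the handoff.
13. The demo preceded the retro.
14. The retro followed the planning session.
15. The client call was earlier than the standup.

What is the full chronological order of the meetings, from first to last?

The constraints fix every adjacent pair, so only one ordering works:
the onboarding → the demo → the kickoff → the handoff → the all-hands → the client call → the standup → the design review → the planning session → the retro → the budget sync.

the onboarding, the demo, the kickoff, the handoff, the all-hands, the client call, the standup, the design review, the planning session, the retro, the budget sync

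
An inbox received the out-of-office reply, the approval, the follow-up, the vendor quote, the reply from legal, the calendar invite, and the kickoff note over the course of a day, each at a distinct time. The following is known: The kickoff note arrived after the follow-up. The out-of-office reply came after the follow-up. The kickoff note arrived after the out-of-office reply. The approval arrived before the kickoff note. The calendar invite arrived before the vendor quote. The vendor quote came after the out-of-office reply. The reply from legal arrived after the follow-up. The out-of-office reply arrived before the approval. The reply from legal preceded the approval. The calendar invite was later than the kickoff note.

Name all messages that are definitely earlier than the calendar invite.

the approval, the follow-up, the kickoff note, the out-of-office reply, the reply from legal

Directly stated before the calendar invite: the kickoff note.
The approval reaches the calendar invite via the approval → the kickoff note → the calendar invite.
The follow-up reaches the calendar invite via the follow-up → the kickoff note → the calendar invite.
The out-of-office reply reaches the calendar invite via the out-of-office reply → the kickoff note → the calendar invite.
Likewise the reply from legal reaches the calendar invite by chaining the stated constraints.
No chain forces the vendor quote ahead of the calendar invite.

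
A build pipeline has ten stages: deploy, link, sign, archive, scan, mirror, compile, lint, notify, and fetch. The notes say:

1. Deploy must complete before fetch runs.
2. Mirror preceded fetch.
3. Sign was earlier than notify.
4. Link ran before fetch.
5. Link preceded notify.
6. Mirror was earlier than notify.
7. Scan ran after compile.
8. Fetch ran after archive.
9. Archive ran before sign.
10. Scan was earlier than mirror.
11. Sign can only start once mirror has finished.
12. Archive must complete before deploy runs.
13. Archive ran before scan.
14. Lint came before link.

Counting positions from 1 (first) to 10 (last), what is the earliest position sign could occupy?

5

Archive, compile, mirror, and scan must all come before sign — 4 forced predecessors.
Nothing else is forced ahead of sign, so its earliest slot is position 4 + 1 = 5.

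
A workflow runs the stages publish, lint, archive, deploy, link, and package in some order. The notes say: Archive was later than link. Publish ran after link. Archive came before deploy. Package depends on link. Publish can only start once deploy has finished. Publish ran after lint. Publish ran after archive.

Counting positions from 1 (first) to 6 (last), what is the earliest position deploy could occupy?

3

Archive and link must both come before deploy — 2 forced predecessors.
Nothing else is forced ahead of deploy, so its earliest slot is position 2 + 1 = 3.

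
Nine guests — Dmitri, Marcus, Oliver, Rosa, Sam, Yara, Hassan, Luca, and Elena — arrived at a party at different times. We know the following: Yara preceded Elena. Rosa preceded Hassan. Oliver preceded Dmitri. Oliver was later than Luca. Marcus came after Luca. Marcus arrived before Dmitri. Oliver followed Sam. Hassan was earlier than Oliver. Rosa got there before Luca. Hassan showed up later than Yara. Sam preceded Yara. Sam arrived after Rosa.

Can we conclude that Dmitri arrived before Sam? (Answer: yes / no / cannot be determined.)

Tracing the constraints gives Sam → Oliver → Dmitri, so Sam must come before Dmitri.
That means Dmitri cannot be before Sam.

no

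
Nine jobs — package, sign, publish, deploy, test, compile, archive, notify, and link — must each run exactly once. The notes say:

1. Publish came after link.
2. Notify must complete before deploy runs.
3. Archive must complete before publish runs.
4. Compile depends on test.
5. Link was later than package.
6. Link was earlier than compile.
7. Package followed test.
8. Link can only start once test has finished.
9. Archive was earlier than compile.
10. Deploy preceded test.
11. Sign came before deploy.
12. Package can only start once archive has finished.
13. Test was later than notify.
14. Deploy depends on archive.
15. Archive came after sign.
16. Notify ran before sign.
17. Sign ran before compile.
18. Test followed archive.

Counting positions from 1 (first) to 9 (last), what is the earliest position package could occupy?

Archive, deploy, notify, sign, and test must all come before package — 5 forced predecessors.
Nothing else is forced ahead of package, so its earliest slot is position 5 + 1 = 6.

6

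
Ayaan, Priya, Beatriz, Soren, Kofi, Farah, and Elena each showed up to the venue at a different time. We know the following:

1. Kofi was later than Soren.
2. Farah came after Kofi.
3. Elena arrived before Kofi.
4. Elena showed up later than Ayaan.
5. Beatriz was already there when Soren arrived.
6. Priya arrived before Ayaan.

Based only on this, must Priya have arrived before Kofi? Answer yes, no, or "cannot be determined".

Chain the constraints: Priya → Ayaan → Elena → Kofi. Each link is directly stated, so Priya comes before Kofi.

yes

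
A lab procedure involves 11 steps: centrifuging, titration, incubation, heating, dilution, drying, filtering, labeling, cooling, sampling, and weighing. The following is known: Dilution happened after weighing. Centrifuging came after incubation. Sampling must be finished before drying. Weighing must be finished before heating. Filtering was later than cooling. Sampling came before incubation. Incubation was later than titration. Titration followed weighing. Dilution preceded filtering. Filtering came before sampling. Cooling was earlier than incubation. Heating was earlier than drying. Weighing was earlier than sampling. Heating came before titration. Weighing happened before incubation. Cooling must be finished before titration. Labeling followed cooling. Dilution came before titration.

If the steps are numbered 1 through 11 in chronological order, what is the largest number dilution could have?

5

Dilution must come before centrifuging, drying, filtering, incubation, sampling, and titration — 6 steps forced after it.
Everything else can be placed before dilution in some valid order, so dilution can sit as late as position 11 − 6 = 5.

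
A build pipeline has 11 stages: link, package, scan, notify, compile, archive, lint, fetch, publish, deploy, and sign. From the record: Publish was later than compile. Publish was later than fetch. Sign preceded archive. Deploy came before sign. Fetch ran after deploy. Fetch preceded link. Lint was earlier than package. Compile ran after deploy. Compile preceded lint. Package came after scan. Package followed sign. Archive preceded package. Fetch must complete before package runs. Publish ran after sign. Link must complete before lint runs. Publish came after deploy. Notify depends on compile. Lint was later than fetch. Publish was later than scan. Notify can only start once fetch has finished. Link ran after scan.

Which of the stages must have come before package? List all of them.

archive, compile, deploy, fetch, link, lint, scan, sign

Directly stated before package: archive, fetch, lint, scan, and sign.
Compile reaches package via compile → lint → package.
Deploy reaches package via deploy → fetch → package.
Link reaches package via link → lint → package.
No chain forces notify (or any of the others) ahead of package.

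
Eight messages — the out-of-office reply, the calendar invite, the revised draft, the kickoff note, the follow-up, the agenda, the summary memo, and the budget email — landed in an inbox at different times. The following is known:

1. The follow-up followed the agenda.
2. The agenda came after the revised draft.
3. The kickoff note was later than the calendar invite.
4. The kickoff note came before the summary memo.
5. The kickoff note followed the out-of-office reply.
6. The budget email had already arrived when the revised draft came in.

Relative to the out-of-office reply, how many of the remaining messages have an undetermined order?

Forced after the out-of-office reply: the kickoff note and the summary memo.
That leaves the agenda, the budget email, the calendar invite, the follow-up, and the revised draft with no forced order relative to the out-of-office reply — 5.

5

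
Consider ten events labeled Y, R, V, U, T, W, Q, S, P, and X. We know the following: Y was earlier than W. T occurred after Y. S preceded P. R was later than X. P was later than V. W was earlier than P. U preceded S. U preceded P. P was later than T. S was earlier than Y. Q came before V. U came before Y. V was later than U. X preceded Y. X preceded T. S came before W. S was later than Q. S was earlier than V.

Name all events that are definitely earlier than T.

Q, S, U, X, Y

Directly stated before T: X and Y.
Q reaches T via Q → S → Y → T.
S reaches T via S → Y → T.
U reaches T via U → Y → T.
No chain forces R (or any of the others) ahead of T.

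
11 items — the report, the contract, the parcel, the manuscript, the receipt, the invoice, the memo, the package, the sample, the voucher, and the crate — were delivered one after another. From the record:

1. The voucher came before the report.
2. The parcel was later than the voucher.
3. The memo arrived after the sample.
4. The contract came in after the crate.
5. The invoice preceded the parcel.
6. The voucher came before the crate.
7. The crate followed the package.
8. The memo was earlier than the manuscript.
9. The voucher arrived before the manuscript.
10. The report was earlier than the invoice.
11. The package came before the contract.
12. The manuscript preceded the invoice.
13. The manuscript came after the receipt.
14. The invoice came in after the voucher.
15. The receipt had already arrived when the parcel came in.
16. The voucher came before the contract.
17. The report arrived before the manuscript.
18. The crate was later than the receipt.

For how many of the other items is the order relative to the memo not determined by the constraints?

Forced before the memo: the sample; forced after the memo: the invoice, the manuscript, and the parcel.
That leaves the contract, the crate, the package, the receipt, the report, and the voucher with no forced order relative to the memo — 6.

6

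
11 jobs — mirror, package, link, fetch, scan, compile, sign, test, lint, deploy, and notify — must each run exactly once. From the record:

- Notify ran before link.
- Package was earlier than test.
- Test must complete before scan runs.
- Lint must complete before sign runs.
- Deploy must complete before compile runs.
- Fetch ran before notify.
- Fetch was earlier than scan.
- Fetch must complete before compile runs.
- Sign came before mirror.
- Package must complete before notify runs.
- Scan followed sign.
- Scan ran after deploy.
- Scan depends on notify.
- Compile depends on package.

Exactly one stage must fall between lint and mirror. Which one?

sign

Tracing the constraints gives lint → sign → mirror, so sign sits after lint and before mirror.
No other stage is forced both after lint and before mirror.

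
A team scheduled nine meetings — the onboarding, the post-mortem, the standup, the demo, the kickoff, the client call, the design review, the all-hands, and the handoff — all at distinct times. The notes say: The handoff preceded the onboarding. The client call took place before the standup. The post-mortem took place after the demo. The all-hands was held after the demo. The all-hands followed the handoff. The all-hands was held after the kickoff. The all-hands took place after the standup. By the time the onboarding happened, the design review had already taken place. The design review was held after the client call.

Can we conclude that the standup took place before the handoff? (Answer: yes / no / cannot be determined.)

cannot be determined

No chain of stated constraints runs from the standup to the handoff, and none runs from the handoff to the standup either.
So the relative order of the standup and the handoff is not fixed by the given facts.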